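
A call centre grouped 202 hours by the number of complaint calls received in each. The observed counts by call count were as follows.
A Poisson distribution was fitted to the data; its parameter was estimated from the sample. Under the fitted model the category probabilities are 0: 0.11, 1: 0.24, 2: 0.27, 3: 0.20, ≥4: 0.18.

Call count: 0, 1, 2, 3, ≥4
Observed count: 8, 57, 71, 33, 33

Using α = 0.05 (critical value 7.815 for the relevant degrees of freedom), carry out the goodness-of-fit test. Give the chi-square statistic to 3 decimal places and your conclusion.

17.231; reject

Expected counts E_i = n·p_i: 202×0.11 = 22.22, 202×0.24 = 48.48, 202×0.27 = 54.54, 202×0.20 = 40.4, 202×0.18 = 36.36.
0: (8 − 22.22)²/22.22 = 202.2084/22.22 = 9.1003
1: (57 − 48.48)²/48.48 = 72.5904/48.48 = 1.4973
2: (71 − 54.54)²/54.54 = 270.9316/54.54 = 4.9676
3: (33 − 40.4)²/40.4 = 54.76/40.4 = 1.3554
≥4: (33 − 36.36)²/36.36 = 11.2896/36.36 = 0.3105
Sum = 17.231
df = 3. Since 17.231 > 7.815, we reject H₀.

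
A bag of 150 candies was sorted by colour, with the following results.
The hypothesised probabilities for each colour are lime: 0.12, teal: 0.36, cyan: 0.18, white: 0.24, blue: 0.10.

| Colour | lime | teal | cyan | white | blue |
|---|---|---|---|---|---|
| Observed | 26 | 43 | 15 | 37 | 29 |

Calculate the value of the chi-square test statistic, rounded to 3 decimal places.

24.224

Expected counts E_i = n·p_i: 150×0.12 = 18, 150×0.36 = 54, 150×0.18 = 27, 150×0.24 = 36, 150×0.10 = 15.
χ² = (26−18)²/18 + (43−54)²/54 + (15−27)²/27 + (37−36)²/36 + (29−15)²/15
   = 3.5556 + 2.2407 + 5.3333 + 0.0278 + 13.0667
Sum = 24.224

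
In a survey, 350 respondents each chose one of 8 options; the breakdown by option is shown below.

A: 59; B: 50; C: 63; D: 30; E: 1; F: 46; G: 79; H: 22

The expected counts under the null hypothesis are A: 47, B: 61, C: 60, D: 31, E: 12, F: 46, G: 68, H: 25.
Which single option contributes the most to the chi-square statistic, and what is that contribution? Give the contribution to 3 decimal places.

E, 10.083

χ² = (59−47)²/47 + (50−61)²/61 + (63−60)²/60 + (30−31)²/31 + (1−12)²/12 + (46−46)²/46 + (79−68)²/68 + (22−25)²/25
   = 3.0638 + 1.9836 + 0.1500 + 0.0323 + 10.0833 + 0.0000 + 1.7794 + 0.3600
The largest term is for E: 10.083.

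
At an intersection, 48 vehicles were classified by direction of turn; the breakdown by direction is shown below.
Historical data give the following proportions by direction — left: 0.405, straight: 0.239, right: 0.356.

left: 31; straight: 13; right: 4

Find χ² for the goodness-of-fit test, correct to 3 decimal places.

17.102

Expected counts E_i = n·p_i: 48×0.405 = 19.44, 48×0.239 = 11.472, 48×0.356 = 17.088.
cat           O        E   (O−E)²/E
left         31    19.44     6.8742
straight     13   11.472     0.2035
right         4   17.088    10.0243
Sum = 17.102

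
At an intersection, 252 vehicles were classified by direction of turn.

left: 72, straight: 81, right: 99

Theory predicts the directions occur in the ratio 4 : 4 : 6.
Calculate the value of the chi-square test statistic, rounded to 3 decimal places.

Ratio total = 14. Expected counts: 252×4/14 = 72, 252×4/14 = 72, 252×6/14 = 108.
left: (72 − 72)²/72 = 0/72 = 0.0000
straight: (81 − 72)²/72 = 81/72 = 1.1250
right: (99 − 108)²/108 = 81/108 = 0.7500
Sum = 1.875

1.875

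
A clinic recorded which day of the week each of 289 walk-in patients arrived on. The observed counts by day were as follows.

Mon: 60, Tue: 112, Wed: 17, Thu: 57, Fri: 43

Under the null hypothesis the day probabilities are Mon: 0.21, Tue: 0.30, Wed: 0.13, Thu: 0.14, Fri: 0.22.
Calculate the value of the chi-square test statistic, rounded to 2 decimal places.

32.08

Expected counts E_i = n·p_i: 289×0.21 = 60.69, 289×0.30 = 86.7, 289×0.13 = 37.57, 289×0.14 = 40.46, 289×0.22 = 63.58.
Mon: (60 − 60.69)²/60.69 = 0.4761/60.69 = 0.008
Tue: (112 − 86.7)²/86.7 = 640.09/86.7 = 7.383
Wed: (17 − 37.57)²/37.57 = 423.1249/37.57 = 11.262
Thu: (57 − 40.46)²/40.46 = 273.5716/40.46 = 6.762
Fri: (43 − 63.58)²/63.58 = 423.5364/63.58 = 6.661
Sum = 32.08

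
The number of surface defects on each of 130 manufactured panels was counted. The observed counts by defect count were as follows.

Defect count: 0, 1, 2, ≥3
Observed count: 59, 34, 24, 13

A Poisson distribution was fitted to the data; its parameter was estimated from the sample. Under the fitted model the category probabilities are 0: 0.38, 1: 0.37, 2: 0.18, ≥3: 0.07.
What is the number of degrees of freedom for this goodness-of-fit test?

2

There are k = 4 categories and 1 parameter estimated from the data, so df = 4 − 1 − 1 = 2.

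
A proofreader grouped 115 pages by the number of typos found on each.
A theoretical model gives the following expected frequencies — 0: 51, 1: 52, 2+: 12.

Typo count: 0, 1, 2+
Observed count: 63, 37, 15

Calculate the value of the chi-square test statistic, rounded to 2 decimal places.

7.90

0: (63 − 51)²/51 = 144/51 = 2.824
1: (37 − 52)²/52 = 225/52 = 4.327
2+: (15 − 12)²/12 = 9/12 = 0.750
Sum = 7.90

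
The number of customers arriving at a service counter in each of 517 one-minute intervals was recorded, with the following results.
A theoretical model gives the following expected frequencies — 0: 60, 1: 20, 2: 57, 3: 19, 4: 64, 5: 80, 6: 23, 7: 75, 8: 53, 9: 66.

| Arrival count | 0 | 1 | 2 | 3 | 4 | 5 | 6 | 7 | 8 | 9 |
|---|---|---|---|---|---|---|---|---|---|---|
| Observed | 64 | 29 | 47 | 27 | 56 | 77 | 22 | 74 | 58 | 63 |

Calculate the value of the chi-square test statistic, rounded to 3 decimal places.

11.217

0: (64 − 60)²/60 = 16/60 = 0.2667
1: (29 − 20)²/20 = 81/20 = 4.0500
2: (47 − 57)²/57 = 100/57 = 1.7544
3: (27 − 19)²/19 = 64/19 = 3.3684
4: (56 − 64)²/64 = 64/64 = 1.0000
5: (77 − 80)²/80 = 9/80 = 0.1125
6: (22 − 23)²/23 = 1/23 = 0.0435
7: (74 − 75)²/75 = 1/75 = 0.0133
8: (58 − 53)²/53 = 25/53 = 0.4717
9: (63 − 66)²/66 = 9/66 = 0.1364
Sum = 11.217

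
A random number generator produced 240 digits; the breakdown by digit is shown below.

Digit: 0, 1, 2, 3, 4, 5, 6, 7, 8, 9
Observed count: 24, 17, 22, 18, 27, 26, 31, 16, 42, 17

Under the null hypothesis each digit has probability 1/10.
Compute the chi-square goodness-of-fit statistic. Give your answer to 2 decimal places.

24.50

Expected count for each of the 10 categories: 240/10 = 24.
χ² = (24−24)²/24 + (17−24)²/24 + (22−24)²/24 + (18−24)²/24 + (27−24)²/24 + (26−24)²/24 + (31−24)²/24 + (16−24)²/24 + (42−24)²/24 + (17−24)²/24
   = 0.000 + 2.042 + 0.167 + 1.500 + 0.375 + 0.167 + 2.042 + 2.667 + 13.500 + 2.042
Sum = 24.50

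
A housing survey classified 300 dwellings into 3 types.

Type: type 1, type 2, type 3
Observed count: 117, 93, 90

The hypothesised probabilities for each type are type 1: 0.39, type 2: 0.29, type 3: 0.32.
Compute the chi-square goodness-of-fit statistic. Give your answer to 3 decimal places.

0.789

Expected counts E_i = n·p_i: 300×0.39 = 117, 300×0.29 = 87, 300×0.32 = 96.
type 1: (117 − 117)²/117 = 0/117 = 0.0000
type 2: (93 − 87)²/87 = 36/87 = 0.4138
type 3: (90 − 96)²/96 = 36/96 = 0.3750
Sum = 0.789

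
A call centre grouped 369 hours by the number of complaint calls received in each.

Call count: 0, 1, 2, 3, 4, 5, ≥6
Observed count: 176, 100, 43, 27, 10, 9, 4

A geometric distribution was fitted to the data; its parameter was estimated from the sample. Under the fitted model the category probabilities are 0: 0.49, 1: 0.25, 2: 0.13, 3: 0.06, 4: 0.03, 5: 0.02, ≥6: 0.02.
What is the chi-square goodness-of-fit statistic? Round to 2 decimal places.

4.37

Expected counts E_i = n·p_i: 369×0.49 = 180.81, 369×0.25 = 92.25, 369×0.13 = 47.97, 369×0.06 = 22.14, 369×0.03 = 11.07, 369×0.02 = 7.38, 369×0.02 = 7.38.
χ² = (176−180.81)²/180.81 + (100−92.25)²/92.25 + (43−47.97)²/47.97 + (27−22.14)²/22.14 + (10−11.07)²/11.07 + (9−7.38)²/7.38 + (4−7.38)²/7.38
   = 0.128 + 0.651 + 0.515 + 1.067 + 0.103 + 0.356 + 1.548
Sum = 4.37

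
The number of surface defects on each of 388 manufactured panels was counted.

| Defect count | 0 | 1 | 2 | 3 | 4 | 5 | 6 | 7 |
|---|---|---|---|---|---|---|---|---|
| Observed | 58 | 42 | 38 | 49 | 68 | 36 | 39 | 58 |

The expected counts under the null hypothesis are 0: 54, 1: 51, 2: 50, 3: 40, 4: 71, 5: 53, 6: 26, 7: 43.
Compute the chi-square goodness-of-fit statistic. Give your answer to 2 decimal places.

24.10

cat         O        E   (O−E)²/E
0          58       54      0.296
1          42       51      1.588
2          38       50      2.880
3          49       40      2.025
4          68       71      0.127
5          36       53      5.453
6          39       26      6.500
7          58       43      5.233
Sum = 24.10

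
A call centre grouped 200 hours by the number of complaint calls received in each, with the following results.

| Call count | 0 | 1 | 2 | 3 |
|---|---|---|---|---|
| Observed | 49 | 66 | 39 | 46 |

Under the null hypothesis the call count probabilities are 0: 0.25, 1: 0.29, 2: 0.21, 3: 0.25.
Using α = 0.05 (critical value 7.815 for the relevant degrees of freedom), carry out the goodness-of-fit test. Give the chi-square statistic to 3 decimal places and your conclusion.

Expected counts E_i = n·p_i: 200×0.25 = 50, 200×0.29 = 58, 200×0.21 = 42, 200×0.25 = 50.
cat         O        E   (O−E)²/E
0          49       50     0.0200
1          66       58     1.1034
2          39       42     0.2143
3          46       50     0.3200
Sum = 1.658
df = 3. Since 1.658 < 7.815, we do not reject H₀.

1.658; do not reject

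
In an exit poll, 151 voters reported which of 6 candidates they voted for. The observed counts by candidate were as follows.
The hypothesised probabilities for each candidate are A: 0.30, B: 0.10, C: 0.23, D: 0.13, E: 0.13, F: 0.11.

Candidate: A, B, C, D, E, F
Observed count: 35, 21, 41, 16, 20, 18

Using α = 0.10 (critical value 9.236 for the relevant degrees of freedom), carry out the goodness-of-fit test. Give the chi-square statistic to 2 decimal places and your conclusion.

Expected counts E_i = n·p_i: 151×0.30 = 45.3, 151×0.10 = 15.1, 151×0.23 = 34.73, 151×0.13 = 19.63, 151×0.13 = 19.63, 151×0.11 = 16.61.
cat         O        E   (O−E)²/E
A          35     45.3      2.342
B          21     15.1      2.305
C          41    34.73      1.132
D          16    19.63      0.671
E          20    19.63      0.007
F          18    16.61      0.116
Sum = 6.57
df = 5. Since 6.57 < 9.236, we do not reject H₀.

6.57; do not reject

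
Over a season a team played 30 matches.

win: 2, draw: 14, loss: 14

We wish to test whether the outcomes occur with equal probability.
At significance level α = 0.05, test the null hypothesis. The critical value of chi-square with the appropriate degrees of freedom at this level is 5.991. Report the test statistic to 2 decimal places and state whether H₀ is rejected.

Expected count for each of the 3 categories: 30/3 = 10.
win: (2 − 10)²/10 = 64/10 = 6.400
draw: (14 − 10)²/10 = 16/10 = 1.600
loss: (14 − 10)²/10 = 16/10 = 1.600
Sum = 9.60
df = 2. Since 9.60 > 5.991, we reject H₀.

9.60; reject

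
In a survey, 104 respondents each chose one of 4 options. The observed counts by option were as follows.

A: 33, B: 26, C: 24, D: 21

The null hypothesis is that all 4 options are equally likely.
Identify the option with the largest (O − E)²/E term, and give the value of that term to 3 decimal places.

Expected count for each of the 4 categories: 104/4 = 26.
A: (33 − 26)²/26 = 49/26 = 1.8846
B: (26 − 26)²/26 = 0/26 = 0.0000
C: (24 − 26)²/26 = 4/26 = 0.1538
D: (21 − 26)²/26 = 25/26 = 0.9615
The largest term is for A: 1.885.

A, 1.885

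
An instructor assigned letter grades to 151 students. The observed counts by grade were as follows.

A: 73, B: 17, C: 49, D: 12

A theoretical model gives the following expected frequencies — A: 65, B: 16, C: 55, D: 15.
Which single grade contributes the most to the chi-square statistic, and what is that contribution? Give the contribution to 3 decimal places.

cat         O        E   (O−E)²/E
A          73       65     0.9846
B          17       16     0.0625
C          49       55     0.6545
D          12       15     0.6000
The largest term is for A: 0.985.

A, 0.985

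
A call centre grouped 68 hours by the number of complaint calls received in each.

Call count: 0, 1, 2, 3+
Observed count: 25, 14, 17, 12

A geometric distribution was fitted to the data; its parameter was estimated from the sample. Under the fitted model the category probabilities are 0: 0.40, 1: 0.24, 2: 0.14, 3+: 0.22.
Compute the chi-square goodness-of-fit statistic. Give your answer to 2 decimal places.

Expected counts E_i = n·p_i: 68×0.40 = 27.2, 68×0.24 = 16.32, 68×0.14 = 9.52, 68×0.22 = 14.96.
0: (25 − 27.2)²/27.2 = 4.84/27.2 = 0.178
1: (14 − 16.32)²/16.32 = 5.3824/16.32 = 0.330
2: (17 − 9.52)²/9.52 = 55.9504/9.52 = 5.877
3+: (12 − 14.96)²/14.96 = 8.7616/14.96 = 0.586
Sum = 6.97

6.97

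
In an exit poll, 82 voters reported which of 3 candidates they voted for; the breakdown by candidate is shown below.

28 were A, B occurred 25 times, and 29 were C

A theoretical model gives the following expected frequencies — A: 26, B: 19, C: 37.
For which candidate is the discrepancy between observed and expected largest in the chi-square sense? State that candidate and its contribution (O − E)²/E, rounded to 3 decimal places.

A: (28 − 26)²/26 = 4/26 = 0.1538
B: (25 − 19)²/19 = 36/19 = 1.8947
C: (29 − 37)²/37 = 64/37 = 1.7297
The largest term is for B: 1.895.

B, 1.895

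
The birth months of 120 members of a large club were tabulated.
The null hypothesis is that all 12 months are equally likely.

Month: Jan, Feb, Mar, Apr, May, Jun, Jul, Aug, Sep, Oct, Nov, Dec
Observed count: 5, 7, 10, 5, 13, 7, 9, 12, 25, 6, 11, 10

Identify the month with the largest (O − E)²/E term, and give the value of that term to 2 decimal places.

Expected count for each of the 12 categories: 120/12 = 10.
cat         O        E   (O−E)²/E
Jan         5       10      2.500
Feb         7       10      0.900
Mar        10       10      0.000
Apr         5       10      2.500
May        13       10      0.900
Jun         7       10      0.900
Jul         9       10      0.100
Aug        12       10      0.400
Sep        25       10     22.500
Oct         6       10      1.600
Nov        11       10      0.100
Dec        10       10      0.000
The largest term is for Sep: 22.50.

Sep, 22.50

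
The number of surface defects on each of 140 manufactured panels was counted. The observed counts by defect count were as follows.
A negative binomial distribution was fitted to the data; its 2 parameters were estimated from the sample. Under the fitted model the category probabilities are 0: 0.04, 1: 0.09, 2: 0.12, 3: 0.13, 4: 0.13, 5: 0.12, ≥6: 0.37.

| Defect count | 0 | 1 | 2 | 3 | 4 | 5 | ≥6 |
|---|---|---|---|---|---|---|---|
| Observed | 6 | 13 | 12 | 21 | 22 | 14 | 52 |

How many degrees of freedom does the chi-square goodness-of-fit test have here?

4

There are k = 7 categories and 2 parameters estimated from the data, so df = 7 − 1 − 2 = 4.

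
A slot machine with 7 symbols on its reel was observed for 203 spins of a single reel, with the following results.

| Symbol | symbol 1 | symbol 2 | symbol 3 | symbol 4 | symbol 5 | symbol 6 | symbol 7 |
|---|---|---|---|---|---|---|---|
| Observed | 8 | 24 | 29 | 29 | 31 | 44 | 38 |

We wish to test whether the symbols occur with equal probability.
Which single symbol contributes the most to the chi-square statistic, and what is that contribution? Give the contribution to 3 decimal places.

Expected count for each of the 7 categories: 203/7 = 29.
χ² = (8−29)²/29 + (24−29)²/29 + (29−29)²/29 + (29−29)²/29 + (31−29)²/29 + (44−29)²/29 + (38−29)²/29
   = 15.2069 + 0.8621 + 0.0000 + 0.0000 + 0.1379 + 7.7586 + 2.7931
The largest term is for symbol 1: 15.207.

symbol 1, 15.207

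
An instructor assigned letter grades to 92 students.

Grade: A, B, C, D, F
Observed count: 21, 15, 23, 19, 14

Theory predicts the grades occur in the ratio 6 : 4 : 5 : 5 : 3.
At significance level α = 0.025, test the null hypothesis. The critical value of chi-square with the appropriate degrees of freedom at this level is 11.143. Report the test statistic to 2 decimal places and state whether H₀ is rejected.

1.27; do not reject

Ratio total = 23. Expected counts: 92×6/23 = 24, 92×4/23 = 16, 92×5/23 = 20, 92×5/23 = 20, 92×3/23 = 12.
A: (21 − 24)²/24 = 9/24 = 0.375
B: (15 − 16)²/16 = 1/16 = 0.063
C: (23 − 20)²/20 = 9/20 = 0.450
D: (19 − 20)²/20 = 1/20 = 0.050
F: (14 − 12)²/12 = 4/12 = 0.333
Sum = 1.27
df = 4. Since 1.27 < 11.143, we do not reject H₀.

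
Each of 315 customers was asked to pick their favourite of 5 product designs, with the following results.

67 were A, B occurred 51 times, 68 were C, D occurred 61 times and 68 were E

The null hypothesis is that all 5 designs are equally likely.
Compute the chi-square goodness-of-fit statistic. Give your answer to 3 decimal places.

3.397

Expected count for each of the 5 categories: 315/5 = 63.
A: (67 − 63)²/63 = 16/63 = 0.2540
B: (51 − 63)²/63 = 144/63 = 2.2857
C: (68 − 63)²/63 = 25/63 = 0.3968
D: (61 − 63)²/63 = 4/63 = 0.0635
E: (68 − 63)²/63 = 25/63 = 0.3968
Sum = 3.397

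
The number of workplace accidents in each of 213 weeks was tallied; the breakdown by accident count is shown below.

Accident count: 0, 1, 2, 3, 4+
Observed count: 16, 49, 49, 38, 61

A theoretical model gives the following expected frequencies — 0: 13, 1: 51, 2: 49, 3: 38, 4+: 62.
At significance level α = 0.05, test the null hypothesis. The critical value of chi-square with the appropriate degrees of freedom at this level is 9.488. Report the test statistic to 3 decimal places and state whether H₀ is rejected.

cat         O        E   (O−E)²/E
0          16       13     0.6923
1          49       51     0.0784
2          49       49     0.0000
3          38       38     0.0000
4+         61       62     0.0161
Sum = 0.787
df = 4. Since 0.787 < 9.488, we do not reject H₀.

0.787; do not reject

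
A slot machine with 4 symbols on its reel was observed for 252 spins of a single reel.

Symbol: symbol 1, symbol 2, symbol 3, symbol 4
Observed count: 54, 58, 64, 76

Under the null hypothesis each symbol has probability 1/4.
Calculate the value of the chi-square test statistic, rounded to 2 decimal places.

Under H₀ each category has probability 1/4, so each expected count is 252/4 = 63.
χ² = (54−63)²/63 + (58−63)²/63 + (64−63)²/63 + (76−63)²/63
   = 1.286 + 0.397 + 0.016 + 2.683
Sum = 4.38

4.38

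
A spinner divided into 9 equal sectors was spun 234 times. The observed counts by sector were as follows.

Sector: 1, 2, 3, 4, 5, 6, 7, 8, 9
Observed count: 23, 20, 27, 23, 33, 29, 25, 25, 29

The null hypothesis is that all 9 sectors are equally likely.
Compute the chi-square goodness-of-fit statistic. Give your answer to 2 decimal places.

4.77

Under H₀ each category has probability 1/9, so each expected count is 234/9 = 26.
cat         O        E   (O−E)²/E
1          23       26      0.346
2          20       26      1.385
3          27       26      0.038
4          23       26      0.346
5          33       26      1.885
6          29       26      0.346
7          25       26      0.038
8          25       26      0.038
9          29       26      0.346
Sum = 4.77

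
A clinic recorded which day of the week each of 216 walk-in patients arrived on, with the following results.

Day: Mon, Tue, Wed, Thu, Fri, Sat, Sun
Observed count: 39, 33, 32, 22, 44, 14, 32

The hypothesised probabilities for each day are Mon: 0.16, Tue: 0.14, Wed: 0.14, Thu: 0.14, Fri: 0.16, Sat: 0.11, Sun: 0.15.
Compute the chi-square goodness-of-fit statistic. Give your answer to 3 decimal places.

Expected counts E_i = n·p_i: 216×0.16 = 34.56, 216×0.14 = 30.24, 216×0.14 = 30.24, 216×0.14 = 30.24, 216×0.16 = 34.56, 216×0.11 = 23.76, 216×0.15 = 32.4.
Mon: (39 − 34.56)²/34.56 = 19.7136/34.56 = 0.5704
Tue: (33 − 30.24)²/30.24 = 7.6176/30.24 = 0.2519
Wed: (32 − 30.24)²/30.24 = 3.0976/30.24 = 0.1024
Thu: (22 − 30.24)²/30.24 = 67.8976/30.24 = 2.2453
Fri: (44 − 34.56)²/34.56 = 89.1136/34.56 = 2.5785
Sat: (14 − 23.76)²/23.76 = 95.2576/23.76 = 4.0092
Sun: (32 − 32.4)²/32.4 = 0.16/32.4 = 0.0049
Sum = 9.763

9.763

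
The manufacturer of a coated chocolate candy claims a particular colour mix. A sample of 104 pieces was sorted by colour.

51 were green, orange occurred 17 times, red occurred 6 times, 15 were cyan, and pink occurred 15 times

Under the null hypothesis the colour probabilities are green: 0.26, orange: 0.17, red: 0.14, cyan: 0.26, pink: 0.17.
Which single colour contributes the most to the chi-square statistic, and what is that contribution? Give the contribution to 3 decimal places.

Expected counts E_i = n·p_i: 104×0.26 = 27.04, 104×0.17 = 17.68, 104×0.14 = 14.56, 104×0.26 = 27.04, 104×0.17 = 17.68.
green: (51 − 27.04)²/27.04 = 574.0816/27.04 = 21.2308
orange: (17 − 17.68)²/17.68 = 0.4624/17.68 = 0.0262
red: (6 − 14.56)²/14.56 = 73.2736/14.56 = 5.0325
cyan: (15 − 27.04)²/27.04 = 144.9616/27.04 = 5.3610
pink: (15 − 17.68)²/17.68 = 7.1824/17.68 = 0.4062
The largest term is for green: 21.231.

green, 21.231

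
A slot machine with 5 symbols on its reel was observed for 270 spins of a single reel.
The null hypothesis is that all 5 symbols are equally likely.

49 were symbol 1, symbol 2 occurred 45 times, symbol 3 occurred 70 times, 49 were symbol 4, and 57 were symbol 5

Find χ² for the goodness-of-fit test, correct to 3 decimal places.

7.333

Expected count for each of the 5 categories: 270/5 = 54.
symbol 1: (49 − 54)²/54 = 25/54 = 0.4630
symbol 2: (45 − 54)²/54 = 81/54 = 1.5000
symbol 3: (70 − 54)²/54 = 256/54 = 4.7407
symbol 4: (49 − 54)²/54 = 25/54 = 0.4630
symbol 5: (57 − 54)²/54 = 9/54 = 0.1667
Sum = 7.333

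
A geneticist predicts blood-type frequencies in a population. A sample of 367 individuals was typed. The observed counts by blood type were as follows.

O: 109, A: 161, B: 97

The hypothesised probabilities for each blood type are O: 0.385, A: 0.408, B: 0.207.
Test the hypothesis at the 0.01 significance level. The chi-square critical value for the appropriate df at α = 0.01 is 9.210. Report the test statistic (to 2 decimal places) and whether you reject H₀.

14.05; reject

Expected counts E_i = n·p_i: 367×0.385 = 141.295, 367×0.408 = 149.736, 367×0.207 = 75.969.
χ² = (109−141.295)²/141.295 + (161−149.736)²/149.736 + (97−75.969)²/75.969
   = 7.381 + 0.847 + 5.822
Sum = 14.05
df = 2. Since 14.05 > 9.210, we reject H₀.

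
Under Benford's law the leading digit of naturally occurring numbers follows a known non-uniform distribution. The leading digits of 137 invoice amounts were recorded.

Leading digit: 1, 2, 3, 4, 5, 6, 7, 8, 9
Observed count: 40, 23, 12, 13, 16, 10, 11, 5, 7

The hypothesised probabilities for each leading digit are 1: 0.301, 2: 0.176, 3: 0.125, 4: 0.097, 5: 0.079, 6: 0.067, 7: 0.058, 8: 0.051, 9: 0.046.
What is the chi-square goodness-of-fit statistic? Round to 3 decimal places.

Expected counts E_i = n·p_i: 137×0.301 = 41.237, 137×0.176 = 24.112, 137×0.125 = 17.125, 137×0.097 = 13.289, 137×0.079 = 10.823, 137×0.067 = 9.179, 137×0.058 = 7.946, 137×0.051 = 6.987, 137×0.046 = 6.302.
1: (40 − 41.237)²/41.237 = 1.530169/41.237 = 0.0371
2: (23 − 24.112)²/24.112 = 1.236544/24.112 = 0.0513
3: (12 − 17.125)²/17.125 = 26.265625/17.125 = 1.5338
4: (13 − 13.289)²/13.289 = 0.083521/13.289 = 0.0063
5: (16 − 10.823)²/10.823 = 26.801329/10.823 = 2.4763
6: (10 − 9.179)²/9.179 = 0.674041/9.179 = 0.0734
7: (11 − 7.946)²/7.946 = 9.326916/7.946 = 1.1738
8: (5 − 6.987)²/6.987 = 3.948169/6.987 = 0.5651
9: (7 − 6.302)²/6.302 = 0.487204/6.302 = 0.0773
Sum = 5.994

5.994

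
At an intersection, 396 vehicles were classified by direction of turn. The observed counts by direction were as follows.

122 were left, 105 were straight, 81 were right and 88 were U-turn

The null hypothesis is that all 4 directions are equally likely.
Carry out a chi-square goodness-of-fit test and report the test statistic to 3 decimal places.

Expected count for each of the 4 categories: 396/4 = 99.
left: (122 − 99)²/99 = 529/99 = 5.3434
straight: (105 − 99)²/99 = 36/99 = 0.3636
right: (81 − 99)²/99 = 324/99 = 3.2727
U-turn: (88 − 99)²/99 = 121/99 = 1.2222
Sum = 10.202

10.202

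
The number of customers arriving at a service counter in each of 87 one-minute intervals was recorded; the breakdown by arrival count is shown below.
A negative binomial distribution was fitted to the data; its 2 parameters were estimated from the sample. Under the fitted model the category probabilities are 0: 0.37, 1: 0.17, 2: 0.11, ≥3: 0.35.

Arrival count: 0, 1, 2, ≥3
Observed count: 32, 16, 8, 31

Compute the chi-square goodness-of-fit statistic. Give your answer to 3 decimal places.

0.368

Expected counts E_i = n·p_i: 87×0.37 = 32.19, 87×0.17 = 14.79, 87×0.11 = 9.57, 87×0.35 = 30.45.
χ² = (32−32.19)²/32.19 + (16−14.79)²/14.79 + (8−9.57)²/9.57 + (31−30.45)²/30.45
   = 0.0011 + 0.0990 + 0.2576 + 0.0099
Sum = 0.368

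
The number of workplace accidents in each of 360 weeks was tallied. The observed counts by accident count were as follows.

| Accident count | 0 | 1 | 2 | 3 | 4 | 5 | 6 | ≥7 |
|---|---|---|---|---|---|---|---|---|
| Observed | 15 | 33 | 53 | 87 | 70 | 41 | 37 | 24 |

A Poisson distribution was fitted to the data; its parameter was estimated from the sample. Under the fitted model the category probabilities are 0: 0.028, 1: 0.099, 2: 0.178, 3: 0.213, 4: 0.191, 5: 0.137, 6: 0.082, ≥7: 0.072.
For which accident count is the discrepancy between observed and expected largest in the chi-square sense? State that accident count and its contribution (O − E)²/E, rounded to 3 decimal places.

Expected counts E_i = n·p_i: 360×0.028 = 10.08, 360×0.099 = 35.64, 360×0.178 = 64.08, 360×0.213 = 76.68, 360×0.191 = 68.76, 360×0.137 = 49.32, 360×0.082 = 29.52, 360×0.072 = 25.92.
cat         O        E   (O−E)²/E
0          15    10.08     2.4014
1          33    35.64     0.1956
2          53    64.08     1.9158
3          87    76.68     1.3889
4          70    68.76     0.0224
5          41    49.32     1.4035
6          37    29.52     1.8953
≥7         24    25.92     0.1422
The largest term is for 0: 2.401.

0, 2.401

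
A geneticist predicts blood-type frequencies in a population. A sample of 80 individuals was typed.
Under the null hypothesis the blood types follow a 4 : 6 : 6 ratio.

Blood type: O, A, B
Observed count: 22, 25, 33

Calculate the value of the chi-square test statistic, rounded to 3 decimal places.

1.333

Ratio total = 16. Expected counts: 80×4/16 = 20, 80×6/16 = 30, 80×6/16 = 30.
O: (22 − 20)²/20 = 4/20 = 0.2000
A: (25 − 30)²/30 = 25/30 = 0.8333
B: (33 − 30)²/30 = 9/30 = 0.3000
Sum = 1.333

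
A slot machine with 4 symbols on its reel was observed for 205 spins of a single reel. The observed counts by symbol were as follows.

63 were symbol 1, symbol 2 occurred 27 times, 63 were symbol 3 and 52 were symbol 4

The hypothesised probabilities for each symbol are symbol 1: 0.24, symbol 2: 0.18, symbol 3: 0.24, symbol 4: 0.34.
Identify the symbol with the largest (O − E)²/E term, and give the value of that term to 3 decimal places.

symbol 4, 4.495

Expected counts E_i = n·p_i: 205×0.24 = 49.2, 205×0.18 = 36.9, 205×0.24 = 49.2, 205×0.34 = 69.7.
symbol 1: (63 − 49.2)²/49.2 = 190.44/49.2 = 3.8707
symbol 2: (27 − 36.9)²/36.9 = 98.01/36.9 = 2.6561
symbol 3: (63 − 49.2)²/49.2 = 190.44/49.2 = 3.8707
symbol 4: (52 − 69.7)²/69.7 = 313.29/69.7 = 4.4948
The largest term is for symbol 4: 4.495.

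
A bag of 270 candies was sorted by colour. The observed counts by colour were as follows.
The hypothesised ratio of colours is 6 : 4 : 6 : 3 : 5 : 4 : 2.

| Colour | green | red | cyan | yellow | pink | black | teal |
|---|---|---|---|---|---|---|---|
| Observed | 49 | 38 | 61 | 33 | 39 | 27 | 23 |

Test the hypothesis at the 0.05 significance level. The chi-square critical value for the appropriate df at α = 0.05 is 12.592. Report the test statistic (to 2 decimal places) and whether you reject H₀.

7.25; do not reject

Ratio total = 30. Expected counts: 270×6/30 = 54, 270×4/30 = 36, 270×6/30 = 54, 270×3/30 = 27, 270×5/30 = 45, 270×4/30 = 36, 270×2/30 = 18.
χ² = (49−54)²/54 + (38−36)²/36 + (61−54)²/54 + (33−27)²/27 + (39−45)²/45 + (27−36)²/36 + (23−18)²/18
   = 0.463 + 0.111 + 0.907 + 1.333 + 0.800 + 2.250 + 1.389
Sum = 7.25
df = 6. Since 7.25 < 12.592, we do not reject H₀.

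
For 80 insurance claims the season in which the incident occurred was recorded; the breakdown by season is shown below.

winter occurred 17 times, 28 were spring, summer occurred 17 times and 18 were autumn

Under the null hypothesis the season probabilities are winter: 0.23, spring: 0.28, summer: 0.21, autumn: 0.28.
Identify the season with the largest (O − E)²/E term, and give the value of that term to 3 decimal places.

spring, 1.400

Expected counts E_i = n·p_i: 80×0.23 = 18.4, 80×0.28 = 22.4, 80×0.21 = 16.8, 80×0.28 = 22.4.
χ² = (17−18.4)²/18.4 + (28−22.4)²/22.4 + (17−16.8)²/16.8 + (18−22.4)²/22.4
   = 0.1065 + 1.4000 + 0.0024 + 0.8643
The largest term is for spring: 1.400.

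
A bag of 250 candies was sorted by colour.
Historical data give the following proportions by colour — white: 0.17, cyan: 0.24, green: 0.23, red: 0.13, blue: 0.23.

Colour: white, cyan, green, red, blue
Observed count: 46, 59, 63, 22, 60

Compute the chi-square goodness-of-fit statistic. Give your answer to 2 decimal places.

4.33

Expected counts E_i = n·p_i: 250×0.17 = 42.5, 250×0.24 = 60, 250×0.23 = 57.5, 250×0.13 = 32.5, 250×0.23 = 57.5.
cat         O        E   (O−E)²/E
white      46     42.5      0.288
cyan       59       60      0.017
green      63     57.5      0.526
red        22     32.5      3.392
blue       60     57.5      0.109
Sum = 4.33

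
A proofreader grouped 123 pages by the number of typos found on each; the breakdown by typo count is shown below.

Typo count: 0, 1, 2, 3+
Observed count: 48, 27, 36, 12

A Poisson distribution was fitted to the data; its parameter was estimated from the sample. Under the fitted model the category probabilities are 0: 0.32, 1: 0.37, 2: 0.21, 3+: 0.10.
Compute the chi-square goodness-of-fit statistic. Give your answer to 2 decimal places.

Expected counts E_i = n·p_i: 123×0.32 = 39.36, 123×0.37 = 45.51, 123×0.21 = 25.83, 123×0.10 = 12.3.
χ² = (48−39.36)²/39.36 + (27−45.51)²/45.51 + (36−25.83)²/25.83 + (12−12.3)²/12.3
   = 1.897 + 7.528 + 4.004 + 0.007
Sum = 13.44

13.44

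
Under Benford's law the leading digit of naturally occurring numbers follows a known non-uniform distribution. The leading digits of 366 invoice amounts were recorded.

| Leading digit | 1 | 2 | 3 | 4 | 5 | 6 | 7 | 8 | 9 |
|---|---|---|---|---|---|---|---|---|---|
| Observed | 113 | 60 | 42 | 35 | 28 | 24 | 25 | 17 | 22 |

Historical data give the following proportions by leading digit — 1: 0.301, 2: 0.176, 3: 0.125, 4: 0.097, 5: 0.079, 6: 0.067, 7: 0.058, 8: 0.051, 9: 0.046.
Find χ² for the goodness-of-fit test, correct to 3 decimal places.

3.133

Expected counts E_i = n·p_i: 366×0.301 = 110.166, 366×0.176 = 64.416, 366×0.125 = 45.75, 366×0.097 = 35.502, 366×0.079 = 28.914, 366×0.067 = 24.522, 366×0.058 = 21.228, 366×0.051 = 18.666, 366×0.046 = 16.836.
cat         O        E   (O−E)²/E
1         113  110.166     0.0729
2          60   64.416     0.3027
3          42    45.75     0.3074
4          35   35.502     0.0071
5          28   28.914     0.0289
6          24   24.522     0.0111
7          25   21.228     0.6702
8          17   18.666     0.1487
9          22   16.836     1.5839
Sum = 3.133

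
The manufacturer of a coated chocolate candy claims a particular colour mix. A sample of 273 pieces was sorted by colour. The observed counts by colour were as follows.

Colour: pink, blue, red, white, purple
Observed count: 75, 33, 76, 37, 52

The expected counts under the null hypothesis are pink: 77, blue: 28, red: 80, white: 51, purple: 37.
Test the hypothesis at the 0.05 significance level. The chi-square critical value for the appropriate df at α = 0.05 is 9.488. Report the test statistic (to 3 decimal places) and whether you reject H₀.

11.069; reject

pink: (75 − 77)²/77 = 4/77 = 0.0519
blue: (33 − 28)²/28 = 25/28 = 0.8929
red: (76 − 80)²/80 = 16/80 = 0.2000
white: (37 − 51)²/51 = 196/51 = 3.8431
purple: (52 − 37)²/37 = 225/37 = 6.0811
Sum = 11.069
df = 4. Since 11.069 > 9.488, we reject H₀.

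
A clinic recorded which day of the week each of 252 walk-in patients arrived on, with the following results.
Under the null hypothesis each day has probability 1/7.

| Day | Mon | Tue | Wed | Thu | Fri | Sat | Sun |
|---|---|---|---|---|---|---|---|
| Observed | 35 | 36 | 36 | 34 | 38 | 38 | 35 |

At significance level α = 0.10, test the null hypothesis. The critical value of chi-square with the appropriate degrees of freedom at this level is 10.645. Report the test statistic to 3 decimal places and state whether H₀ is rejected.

0.389; do not reject

Under H₀ each category has probability 1/7, so each expected count is 252/7 = 36.
Mon: (35 − 36)²/36 = 1/36 = 0.0278
Tue: (36 − 36)²/36 = 0/36 = 0.0000
Wed: (36 − 36)²/36 = 0/36 = 0.0000
Thu: (34 − 36)²/36 = 4/36 = 0.1111
Fri: (38 − 36)²/36 = 4/36 = 0.1111
Sat: (38 − 36)²/36 = 4/36 = 0.1111
Sun: (35 − 36)²/36 = 1/36 = 0.0278
Sum = 0.389
df = 6. Since 0.389 < 10.645, we do not reject H₀.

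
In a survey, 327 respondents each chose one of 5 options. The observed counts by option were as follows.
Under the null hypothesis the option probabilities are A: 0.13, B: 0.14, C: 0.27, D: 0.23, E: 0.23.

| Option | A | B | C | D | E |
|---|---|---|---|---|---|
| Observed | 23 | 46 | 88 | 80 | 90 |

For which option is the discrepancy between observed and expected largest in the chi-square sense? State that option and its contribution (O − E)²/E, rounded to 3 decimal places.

A, 8.954

Expected counts E_i = n·p_i: 327×0.13 = 42.51, 327×0.14 = 45.78, 327×0.27 = 88.29, 327×0.23 = 75.21, 327×0.23 = 75.21.
cat         O        E   (O−E)²/E
A          23    42.51     8.9541
B          46    45.78     0.0011
C          88    88.29     0.0010
D          80    75.21     0.3051
E          90    75.21     2.9084
The largest term is for A: 8.954.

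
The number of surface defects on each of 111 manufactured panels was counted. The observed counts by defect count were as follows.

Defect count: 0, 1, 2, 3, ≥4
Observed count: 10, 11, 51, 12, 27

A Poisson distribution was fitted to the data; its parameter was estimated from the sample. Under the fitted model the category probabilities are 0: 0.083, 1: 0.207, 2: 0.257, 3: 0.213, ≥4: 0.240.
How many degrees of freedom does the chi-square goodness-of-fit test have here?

There are k = 5 categories and 1 parameter estimated from the data, so df = 5 − 1 − 1 = 3.

3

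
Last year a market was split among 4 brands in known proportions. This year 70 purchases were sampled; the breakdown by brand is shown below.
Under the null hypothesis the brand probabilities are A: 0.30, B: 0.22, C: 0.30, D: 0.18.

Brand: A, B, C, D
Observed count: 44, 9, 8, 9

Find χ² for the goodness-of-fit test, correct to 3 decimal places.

36.926

Expected counts E_i = n·p_i: 70×0.30 = 21, 70×0.22 = 15.4, 70×0.30 = 21, 70×0.18 = 12.6.
A: (44 − 21)²/21 = 529/21 = 25.1905
B: (9 − 15.4)²/15.4 = 40.96/15.4 = 2.6597
C: (8 − 21)²/21 = 169/21 = 8.0476
D: (9 − 12.6)²/12.6 = 12.96/12.6 = 1.0286
Sum = 36.926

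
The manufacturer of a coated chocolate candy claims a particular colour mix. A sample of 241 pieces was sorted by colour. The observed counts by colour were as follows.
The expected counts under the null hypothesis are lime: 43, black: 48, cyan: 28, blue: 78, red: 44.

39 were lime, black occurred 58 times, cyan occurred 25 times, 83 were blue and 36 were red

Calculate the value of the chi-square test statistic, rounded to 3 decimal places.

cat         O        E   (O−E)²/E
lime       39       43     0.3721
black      58       48     2.0833
cyan       25       28     0.3214
blue       83       78     0.3205
red        36       44     1.4545
Sum = 4.552

4.552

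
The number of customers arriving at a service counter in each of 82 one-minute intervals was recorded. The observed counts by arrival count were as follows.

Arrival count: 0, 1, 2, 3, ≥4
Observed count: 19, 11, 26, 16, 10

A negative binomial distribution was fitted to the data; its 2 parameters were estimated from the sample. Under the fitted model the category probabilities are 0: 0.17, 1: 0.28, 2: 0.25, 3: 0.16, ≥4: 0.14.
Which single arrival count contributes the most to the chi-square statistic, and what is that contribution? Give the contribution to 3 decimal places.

Expected counts E_i = n·p_i: 82×0.17 = 13.94, 82×0.28 = 22.96, 82×0.25 = 20.5, 82×0.16 = 13.12, 82×0.14 = 11.48.
cat         O        E   (O−E)²/E
0          19    13.94     1.8367
1          11    22.96     6.2300
2          26     20.5     1.4756
3          16    13.12     0.6322
≥4         10    11.48     0.1908
The largest term is for 1: 6.230.

1, 6.230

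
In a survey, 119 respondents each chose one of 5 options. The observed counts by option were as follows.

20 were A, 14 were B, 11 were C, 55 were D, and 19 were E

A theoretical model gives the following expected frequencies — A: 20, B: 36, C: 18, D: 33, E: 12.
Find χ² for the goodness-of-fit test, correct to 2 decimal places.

34.92

cat         O        E   (O−E)²/E
A          20       20      0.000
B          14       36     13.444
C          11       18      2.722
D          55       33     14.667
E          19       12      4.083
Sum = 34.92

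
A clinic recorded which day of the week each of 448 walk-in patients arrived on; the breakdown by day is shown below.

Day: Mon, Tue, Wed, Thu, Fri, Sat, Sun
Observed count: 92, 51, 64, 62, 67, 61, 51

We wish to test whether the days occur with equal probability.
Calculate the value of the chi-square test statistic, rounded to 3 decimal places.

Under H₀ each category has probability 1/7, so each expected count is 448/7 = 64.
cat         O        E   (O−E)²/E
Mon        92       64    12.2500
Tue        51       64     2.6406
Wed        64       64     0.0000
Thu        62       64     0.0625
Fri        67       64     0.1406
Sat        61       64     0.1406
Sun        51       64     2.6406
Sum = 17.875

17.875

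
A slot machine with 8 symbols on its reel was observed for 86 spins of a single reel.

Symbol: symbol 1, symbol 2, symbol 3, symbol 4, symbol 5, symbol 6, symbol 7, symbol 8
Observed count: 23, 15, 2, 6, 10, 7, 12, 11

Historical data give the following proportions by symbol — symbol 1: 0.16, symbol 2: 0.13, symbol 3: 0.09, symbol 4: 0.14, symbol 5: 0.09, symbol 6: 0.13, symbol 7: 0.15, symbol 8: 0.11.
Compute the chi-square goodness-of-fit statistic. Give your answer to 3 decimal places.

Expected counts E_i = n·p_i: 86×0.16 = 13.76, 86×0.13 = 11.18, 86×0.09 = 7.74, 86×0.14 = 12.04, 86×0.09 = 7.74, 86×0.13 = 11.18, 86×0.15 = 12.9, 86×0.11 = 9.46.
χ² = (23−13.76)²/13.76 + (15−11.18)²/11.18 + (2−7.74)²/7.74 + (6−12.04)²/12.04 + (10−7.74)²/7.74 + (7−11.18)²/11.18 + (12−12.9)²/12.9 + (11−9.46)²/9.46
   = 6.2048 + 1.3052 + 4.2568 + 3.0300 + 0.6599 + 1.5628 + 0.0628 + 0.2507
Sum = 17.333

17.333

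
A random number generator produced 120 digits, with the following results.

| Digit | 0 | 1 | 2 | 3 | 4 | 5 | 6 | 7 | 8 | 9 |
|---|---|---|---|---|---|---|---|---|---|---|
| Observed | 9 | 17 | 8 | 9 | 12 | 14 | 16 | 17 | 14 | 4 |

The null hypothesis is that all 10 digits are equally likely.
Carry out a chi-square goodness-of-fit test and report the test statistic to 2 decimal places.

Expected count for each of the 10 categories: 120/10 = 12.
cat         O        E   (O−E)²/E
0           9       12      0.750
1          17       12      2.083
2           8       12      1.333
3           9       12      0.750
4          12       12      0.000
5          14       12      0.333
6          16       12      1.333
7          17       12      2.083
8          14       12      0.333
9           4       12      5.333
Sum = 14.33

14.33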